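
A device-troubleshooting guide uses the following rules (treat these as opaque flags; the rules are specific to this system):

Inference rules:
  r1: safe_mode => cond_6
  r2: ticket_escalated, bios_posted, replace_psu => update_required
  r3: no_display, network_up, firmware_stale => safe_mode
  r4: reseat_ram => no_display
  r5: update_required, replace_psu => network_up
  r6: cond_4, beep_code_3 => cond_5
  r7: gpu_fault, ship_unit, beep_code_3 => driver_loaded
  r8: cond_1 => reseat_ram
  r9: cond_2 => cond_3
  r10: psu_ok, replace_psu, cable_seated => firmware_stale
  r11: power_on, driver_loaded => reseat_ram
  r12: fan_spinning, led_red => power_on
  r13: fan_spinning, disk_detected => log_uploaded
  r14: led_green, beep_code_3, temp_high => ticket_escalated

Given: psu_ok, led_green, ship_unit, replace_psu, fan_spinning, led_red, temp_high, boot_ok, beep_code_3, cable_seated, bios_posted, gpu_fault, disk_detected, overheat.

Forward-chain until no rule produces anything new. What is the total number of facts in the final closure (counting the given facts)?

25

[1] r7 [gpu_fault, ship_unit, beep_code_3 => driver_loaded]; r10 [psu_ok, replace_psu, cable_seated => firmware_stale]; r12 [fan_spinning, led_red => power_on]; r13 [fan_spinning, disk_detected => log_uploaded]; r14 [led_green, beep_code_3, temp_high => ticket_escalated]. ⇒ new: driver_loaded, firmware_stale, power_on, log_uploaded, ticket_escalated.
[2] r2 [ticket_escalated, bios_posted, replace_psu => update_required]; r11 [power_on, driver_loaded => reseat_ram]. ⇒ new: update_required, reseat_ram.
[3] r4 [reseat_ram => no_display]; r5 [update_required, replace_psu => network_up]. ⇒ new: no_display, network_up.
[4] r3 [no_display, network_up, firmware_stale => safe_mode]. ⇒ new: safe_mode.
[5] r1 [safe_mode => cond_6]. ⇒ new: cond_6.
Closure: {beep_code_3, bios_posted, boot_ok, cable_seated, cond_6, disk_detected, driver_loaded, fan_spinning, firmware_stale, gpu_fault, led_green, led_red, log_uploaded, network_up, no_display, overheat, power_on, psu_ok, replace_psu, reseat_ram, safe_mode, ship_unit, temp_high, ticket_escalated, update_required} — 25 facts.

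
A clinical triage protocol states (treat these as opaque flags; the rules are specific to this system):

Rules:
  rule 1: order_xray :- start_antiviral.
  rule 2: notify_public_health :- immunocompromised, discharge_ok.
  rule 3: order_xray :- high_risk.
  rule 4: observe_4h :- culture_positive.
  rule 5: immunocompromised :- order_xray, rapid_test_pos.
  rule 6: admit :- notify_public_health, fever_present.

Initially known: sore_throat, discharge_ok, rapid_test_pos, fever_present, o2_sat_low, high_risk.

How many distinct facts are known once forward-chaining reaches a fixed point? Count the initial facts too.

[1] rule 3 [order_xray :- high_risk.]. ⇒ new: order_xray.
[2] rule 5 [immunocompromised :- order_xray, rapid_test_pos.]. ⇒ new: immunocompromised.
[3] rule 2 [notify_public_health :- immunocompromised, discharge_ok.]. ⇒ new: notify_public_health.
[4] rule 6 [admit :- notify_public_health, fever_present.]. ⇒ new: admit.
Closure: {admit, discharge_ok, fever_present, high_risk, immunocompromised, notify_public_health, o2_sat_low, order_xray, rapid_test_pos, sore_throat} — 10 facts.

10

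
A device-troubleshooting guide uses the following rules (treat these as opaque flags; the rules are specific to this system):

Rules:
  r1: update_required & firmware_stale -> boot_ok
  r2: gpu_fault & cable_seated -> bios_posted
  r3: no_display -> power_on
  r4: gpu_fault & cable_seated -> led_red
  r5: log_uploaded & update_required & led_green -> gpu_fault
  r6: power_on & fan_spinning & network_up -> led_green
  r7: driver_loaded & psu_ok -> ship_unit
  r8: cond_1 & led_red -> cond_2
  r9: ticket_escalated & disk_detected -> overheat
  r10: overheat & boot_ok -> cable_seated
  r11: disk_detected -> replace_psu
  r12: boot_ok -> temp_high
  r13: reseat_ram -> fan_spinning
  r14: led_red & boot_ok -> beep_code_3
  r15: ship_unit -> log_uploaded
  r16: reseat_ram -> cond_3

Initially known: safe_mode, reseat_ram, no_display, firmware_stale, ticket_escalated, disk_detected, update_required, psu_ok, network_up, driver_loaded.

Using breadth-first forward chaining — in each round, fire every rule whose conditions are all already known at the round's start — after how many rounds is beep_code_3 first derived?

Round 1: r1 [update_required & firmware_stale -> boot_ok]; r3 [no_display -> power_on]; r7 [driver_loaded & psu_ok -> ship_unit]; r9 [ticket_escalated & disk_detected -> overheat]; r11 [disk_detected -> replace_psu]; r13 [reseat_ram -> fan_spinning]; r16 [reseat_ram -> cond_3]. Adds boot_ok, power_on, ship_unit, overheat, replace_psu, fan_spinning, cond_3.
Round 2: r6 [power_on & fan_spinning & network_up -> led_green]; r10 [overheat & boot_ok -> cable_seated]; r12 [boot_ok -> temp_high]; r15 [ship_unit -> log_uploaded]. Adds led_green, cable_seated, temp_high, log_uploaded.
Round 3: r5 [log_uploaded & update_required & led_green -> gpu_fault]. Adds gpu_fault.
Round 4: r2 [gpu_fault & cable_seated -> bios_posted]; r4 [gpu_fault & cable_seated -> led_red]. Adds bios_posted, led_red.
Round 5: r14 [led_red & boot_ok -> beep_code_3]. Adds beep_code_3.
beep_code_3 first appears in round 5.

5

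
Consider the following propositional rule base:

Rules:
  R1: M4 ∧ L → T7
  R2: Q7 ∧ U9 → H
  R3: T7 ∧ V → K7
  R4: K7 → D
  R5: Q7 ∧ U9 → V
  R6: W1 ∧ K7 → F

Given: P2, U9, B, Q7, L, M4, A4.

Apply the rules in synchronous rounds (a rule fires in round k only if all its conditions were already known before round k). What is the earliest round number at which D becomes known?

3

Round 1 fires R1, R2, R5, giving T7, H, V.
Round 2 fires R3, giving K7.
Round 3 fires R4, giving D.
D first appears in round 3.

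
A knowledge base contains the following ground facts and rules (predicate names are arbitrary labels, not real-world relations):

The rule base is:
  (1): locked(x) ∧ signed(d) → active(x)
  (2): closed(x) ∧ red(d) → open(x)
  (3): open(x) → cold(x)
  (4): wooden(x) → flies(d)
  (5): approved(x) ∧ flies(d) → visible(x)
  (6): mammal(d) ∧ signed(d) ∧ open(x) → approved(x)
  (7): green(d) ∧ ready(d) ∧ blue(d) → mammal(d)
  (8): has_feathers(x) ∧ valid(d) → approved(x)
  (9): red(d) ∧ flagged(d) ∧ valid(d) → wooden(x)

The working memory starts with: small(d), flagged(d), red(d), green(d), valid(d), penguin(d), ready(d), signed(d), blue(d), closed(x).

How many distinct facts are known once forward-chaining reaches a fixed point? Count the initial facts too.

17

[1] (2) [closed(x) ∧ red(d) → open(x)]; (7) [green(d) ∧ ready(d) ∧ blue(d) → mammal(d)]; (9) [red(d) ∧ flagged(d) ∧ valid(d) → wooden(x)]. ⇒ new: open(x), mammal(d), wooden(x).
[2] (3) [open(x) → cold(x)]; (4) [wooden(x) → flies(d)]; (6) [mammal(d) ∧ signed(d) ∧ open(x) → approved(x)]. ⇒ new: cold(x), flies(d), approved(x).
[3] (5) [approved(x) ∧ flies(d) → visible(x)]. ⇒ new: visible(x).
Closure: {approved(x), blue(d), closed(x), cold(x), flagged(d), flies(d), green(d), mammal(d), open(x), penguin(d), ready(d), red(d), signed(d), small(d), valid(d), visible(x), wooden(x)} — 17 facts.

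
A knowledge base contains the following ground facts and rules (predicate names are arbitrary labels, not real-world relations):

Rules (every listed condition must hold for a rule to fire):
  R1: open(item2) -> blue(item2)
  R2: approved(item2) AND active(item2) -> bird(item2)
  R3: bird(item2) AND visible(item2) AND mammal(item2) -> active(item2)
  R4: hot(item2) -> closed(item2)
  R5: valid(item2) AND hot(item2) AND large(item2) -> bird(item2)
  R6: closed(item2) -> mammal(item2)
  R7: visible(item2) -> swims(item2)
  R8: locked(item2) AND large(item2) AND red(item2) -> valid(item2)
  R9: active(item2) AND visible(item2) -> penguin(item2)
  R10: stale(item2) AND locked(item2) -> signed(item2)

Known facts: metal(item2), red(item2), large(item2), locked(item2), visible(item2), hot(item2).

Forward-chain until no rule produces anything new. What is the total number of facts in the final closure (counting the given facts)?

13

Round 1: R4 [hot(item2) -> closed(item2)]; R7 [visible(item2) -> swims(item2)]; R8 [locked(item2) AND large(item2) AND red(item2) -> valid(item2)]. Adds closed(item2), swims(item2), valid(item2).
Round 2: R5 [valid(item2) AND hot(item2) AND large(item2) -> bird(item2)]; R6 [closed(item2) -> mammal(item2)]. Adds bird(item2), mammal(item2).
Round 3: R3 [bird(item2) AND visible(item2) AND mammal(item2) -> active(item2)]. Adds active(item2).
Round 4: R9 [active(item2) AND visible(item2) -> penguin(item2)]. Adds penguin(item2).
Closure: {active(item2), bird(item2), closed(item2), hot(item2), large(item2), locked(item2), mammal(item2), metal(item2), penguin(item2), red(item2), swims(item2), valid(item2), visible(item2)} — 13 facts.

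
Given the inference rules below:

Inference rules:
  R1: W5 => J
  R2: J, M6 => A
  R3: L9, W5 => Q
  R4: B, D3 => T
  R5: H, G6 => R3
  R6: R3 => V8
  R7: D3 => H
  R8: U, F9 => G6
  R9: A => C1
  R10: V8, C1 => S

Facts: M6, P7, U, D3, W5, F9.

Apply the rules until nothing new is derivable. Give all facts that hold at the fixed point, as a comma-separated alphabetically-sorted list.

[1] R1 [W5 => J]; R7 [D3 => H]; R8 [U, F9 => G6]. ⇒ new: J, H, G6.
[2] R2 [J, M6 => A]; R5 [H, G6 => R3]. ⇒ new: A, R3.
[3] R6 [R3 => V8]; R9 [A => C1]. ⇒ new: V8, C1.
[4] R10 [V8, C1 => S]. ⇒ new: S.

A, C1, D3, F9, G6, H, J, M6, P7, R3, S, U, V8, W5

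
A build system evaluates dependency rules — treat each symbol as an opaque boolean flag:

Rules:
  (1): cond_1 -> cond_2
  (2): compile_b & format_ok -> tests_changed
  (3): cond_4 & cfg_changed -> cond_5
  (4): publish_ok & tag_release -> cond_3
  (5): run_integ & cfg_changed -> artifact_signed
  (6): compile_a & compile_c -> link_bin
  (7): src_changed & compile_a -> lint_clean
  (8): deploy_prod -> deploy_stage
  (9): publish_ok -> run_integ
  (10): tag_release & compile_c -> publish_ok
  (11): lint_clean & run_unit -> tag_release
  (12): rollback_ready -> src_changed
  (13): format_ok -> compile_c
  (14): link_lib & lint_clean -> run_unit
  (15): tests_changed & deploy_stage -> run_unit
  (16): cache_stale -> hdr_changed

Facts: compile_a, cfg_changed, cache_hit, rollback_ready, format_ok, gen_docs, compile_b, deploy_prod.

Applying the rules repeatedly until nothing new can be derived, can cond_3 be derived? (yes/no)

yes

Round 1 fires (2), (8), (12), (13), giving tests_changed, deploy_stage, src_changed, compile_c.
Round 2 fires (6), (7), (15), giving link_bin, lint_clean, run_unit.
Round 3 fires (11), giving tag_release.
Round 4 fires (10), giving publish_ok.
Round 5 fires (4), (9), giving cond_3, run_integ.
Round 6 fires (5), giving artifact_signed.
cond_3 appears in round 5, so it is derivable.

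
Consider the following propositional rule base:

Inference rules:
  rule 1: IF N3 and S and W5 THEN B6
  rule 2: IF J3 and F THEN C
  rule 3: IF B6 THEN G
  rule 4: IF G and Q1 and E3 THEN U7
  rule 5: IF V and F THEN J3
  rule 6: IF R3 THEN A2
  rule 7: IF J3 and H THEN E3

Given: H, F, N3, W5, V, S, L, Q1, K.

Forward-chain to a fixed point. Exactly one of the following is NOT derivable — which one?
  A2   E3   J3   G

A2

Round 1: rule 1 [IF N3 and S and W5 THEN B6]; rule 5 [IF V and F THEN J3]. Adds B6, J3.
Round 2: rule 2 [IF J3 and F THEN C]; rule 3 [IF B6 THEN G]; rule 7 [IF J3 and H THEN E3]. Adds C, G, E3.
Round 3: rule 4 [IF G and Q1 and E3 THEN U7]. Adds U7.
Derived: J3 (round 1), E3 (round 2), G (round 2). A2 never appears in any round.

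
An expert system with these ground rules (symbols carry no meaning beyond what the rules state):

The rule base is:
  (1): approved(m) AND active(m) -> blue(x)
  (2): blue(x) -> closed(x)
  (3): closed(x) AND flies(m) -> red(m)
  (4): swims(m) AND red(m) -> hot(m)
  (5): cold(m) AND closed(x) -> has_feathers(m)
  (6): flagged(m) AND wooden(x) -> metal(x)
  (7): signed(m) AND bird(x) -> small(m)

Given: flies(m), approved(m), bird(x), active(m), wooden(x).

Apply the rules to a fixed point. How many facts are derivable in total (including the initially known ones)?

8

[1] (1) [approved(m) AND active(m) -> blue(x)]. ⇒ new: blue(x).
[2] (2) [blue(x) -> closed(x)]. ⇒ new: closed(x).
[3] (3) [closed(x) AND flies(m) -> red(m)]. ⇒ new: red(m).
Closure: {active(m), approved(m), bird(x), blue(x), closed(x), flies(m), red(m), wooden(x)} — 8 facts.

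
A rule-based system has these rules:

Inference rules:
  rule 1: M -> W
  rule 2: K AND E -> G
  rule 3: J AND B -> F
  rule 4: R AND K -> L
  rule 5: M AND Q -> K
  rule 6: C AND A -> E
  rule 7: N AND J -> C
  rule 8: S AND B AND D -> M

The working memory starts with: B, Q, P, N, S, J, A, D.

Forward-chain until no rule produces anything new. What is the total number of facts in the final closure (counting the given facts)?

Round 1: rule 3 [J AND B -> F]; rule 7 [N AND J -> C]; rule 8 [S AND B AND D -> M]. New: F, C, M.
Round 2: rule 1 [M -> W]; rule 5 [M AND Q -> K]; rule 6 [C AND A -> E]. New: W, K, E.
Round 3: rule 2 [K AND E -> G]. New: G.
Closure: {A, B, C, D, E, F, G, J, K, M, N, P, Q, S, W} — 15 facts.

15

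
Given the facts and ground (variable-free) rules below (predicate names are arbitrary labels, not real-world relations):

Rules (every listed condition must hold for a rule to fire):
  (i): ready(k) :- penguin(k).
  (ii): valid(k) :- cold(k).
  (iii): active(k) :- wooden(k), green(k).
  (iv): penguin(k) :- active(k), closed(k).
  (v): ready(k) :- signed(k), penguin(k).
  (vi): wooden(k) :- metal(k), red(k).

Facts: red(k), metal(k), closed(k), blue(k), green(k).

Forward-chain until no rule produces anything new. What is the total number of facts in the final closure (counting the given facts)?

9

[1] (vi) [wooden(k) :- metal(k), red(k).]. ⇒ new: wooden(k).
[2] (iii) [active(k) :- wooden(k), green(k).]. ⇒ new: active(k).
[3] (iv) [penguin(k) :- active(k), closed(k).]. ⇒ new: penguin(k).
[4] (i) [ready(k) :- penguin(k).]. ⇒ new: ready(k).
Closure: {active(k), blue(k), closed(k), green(k), metal(k), penguin(k), ready(k), red(k), wooden(k)} — 9 facts.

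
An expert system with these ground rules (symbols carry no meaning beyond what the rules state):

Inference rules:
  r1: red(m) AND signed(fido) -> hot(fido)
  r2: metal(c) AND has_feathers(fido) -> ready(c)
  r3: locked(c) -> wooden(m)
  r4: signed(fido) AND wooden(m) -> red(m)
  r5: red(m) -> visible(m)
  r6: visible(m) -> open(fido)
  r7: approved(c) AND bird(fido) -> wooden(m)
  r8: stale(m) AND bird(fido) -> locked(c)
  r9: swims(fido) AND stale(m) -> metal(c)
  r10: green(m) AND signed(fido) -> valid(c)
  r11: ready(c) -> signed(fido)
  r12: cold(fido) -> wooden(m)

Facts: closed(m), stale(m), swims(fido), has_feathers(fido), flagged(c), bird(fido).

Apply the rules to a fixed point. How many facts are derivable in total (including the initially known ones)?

15

Round 1 — r8, r9, derive locked(c), metal(c).
Round 2 — r2, r3, derive ready(c), wooden(m).
Round 3 — r11, derive signed(fido).
Round 4 — r4, derive red(m).
Round 5 — r1, r5, derive hot(fido), visible(m).
Round 6 — r6, derive open(fido).
Closure: {bird(fido), closed(m), flagged(c), has_feathers(fido), hot(fido), locked(c), metal(c), open(fido), ready(c), red(m), signed(fido), stale(m), swims(fido), visible(m), wooden(m)} — 15 facts.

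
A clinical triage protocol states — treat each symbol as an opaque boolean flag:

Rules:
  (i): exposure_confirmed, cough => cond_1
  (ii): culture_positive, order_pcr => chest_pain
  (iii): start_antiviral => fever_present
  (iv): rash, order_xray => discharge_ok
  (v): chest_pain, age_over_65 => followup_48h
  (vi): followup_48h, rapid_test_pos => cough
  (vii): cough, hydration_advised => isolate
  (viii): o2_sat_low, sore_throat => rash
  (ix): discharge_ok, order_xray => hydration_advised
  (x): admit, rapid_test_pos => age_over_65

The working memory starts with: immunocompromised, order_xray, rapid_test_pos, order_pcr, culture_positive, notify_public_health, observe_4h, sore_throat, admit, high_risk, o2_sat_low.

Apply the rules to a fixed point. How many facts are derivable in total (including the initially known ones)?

[1] (ii) [culture_positive, order_pcr => chest_pain]; (viii) [o2_sat_low, sore_throat => rash]; (x) [admit, rapid_test_pos => age_over_65]. ⇒ new: chest_pain, rash, age_over_65.
[2] (iv) [rash, order_xray => discharge_ok]; (v) [chest_pain, age_over_65 => followup_48h]. ⇒ new: discharge_ok, followup_48h.
[3] (vi) [followup_48h, rapid_test_pos => cough]; (ix) [discharge_ok, order_xray => hydration_advised]. ⇒ new: cough, hydration_advised.
[4] (vii) [cough, hydration_advised => isolate]. ⇒ new: isolate.
Closure: {admit, age_over_65, chest_pain, cough, culture_positive, discharge_ok, followup_48h, high_risk, hydration_advised, immunocompromised, isolate, notify_public_health, o2_sat_low, observe_4h, order_pcr, order_xray, rapid_test_pos, rash, sore_throat} — 19 facts.

19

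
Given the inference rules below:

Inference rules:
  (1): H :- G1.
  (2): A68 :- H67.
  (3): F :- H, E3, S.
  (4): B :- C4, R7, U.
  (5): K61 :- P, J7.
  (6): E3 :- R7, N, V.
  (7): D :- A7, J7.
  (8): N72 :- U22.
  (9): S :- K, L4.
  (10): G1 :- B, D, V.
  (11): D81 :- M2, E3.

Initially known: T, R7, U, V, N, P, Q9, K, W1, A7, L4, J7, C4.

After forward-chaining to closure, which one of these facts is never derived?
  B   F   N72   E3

N72

Round 1 — (4), (5), (6), (7), (9), derive B, K61, E3, D, S.
Round 2 — (10), derive G1.
Round 3 — (1), derive H.
Round 4 — (3), derive F.
Derived: E3 (round 1), B (round 1), F (round 4). N72 never appears in any round.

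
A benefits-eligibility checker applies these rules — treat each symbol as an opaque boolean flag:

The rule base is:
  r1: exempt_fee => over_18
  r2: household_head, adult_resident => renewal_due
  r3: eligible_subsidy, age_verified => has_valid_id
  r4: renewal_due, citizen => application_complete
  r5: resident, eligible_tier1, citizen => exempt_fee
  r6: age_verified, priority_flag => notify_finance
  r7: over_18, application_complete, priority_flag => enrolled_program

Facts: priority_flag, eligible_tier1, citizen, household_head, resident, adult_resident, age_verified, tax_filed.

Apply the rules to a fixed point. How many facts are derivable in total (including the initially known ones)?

Round 1 fires r2, r5, r6, giving renewal_due, exempt_fee, notify_finance.
Round 2 fires r1, r4, giving over_18, application_complete.
Round 3 fires r7, giving enrolled_program.
Closure: {adult_resident, age_verified, application_complete, citizen, eligible_tier1, enrolled_program, exempt_fee, household_head, notify_finance, over_18, priority_flag, renewal_due, resident, tax_filed} — 14 facts.

14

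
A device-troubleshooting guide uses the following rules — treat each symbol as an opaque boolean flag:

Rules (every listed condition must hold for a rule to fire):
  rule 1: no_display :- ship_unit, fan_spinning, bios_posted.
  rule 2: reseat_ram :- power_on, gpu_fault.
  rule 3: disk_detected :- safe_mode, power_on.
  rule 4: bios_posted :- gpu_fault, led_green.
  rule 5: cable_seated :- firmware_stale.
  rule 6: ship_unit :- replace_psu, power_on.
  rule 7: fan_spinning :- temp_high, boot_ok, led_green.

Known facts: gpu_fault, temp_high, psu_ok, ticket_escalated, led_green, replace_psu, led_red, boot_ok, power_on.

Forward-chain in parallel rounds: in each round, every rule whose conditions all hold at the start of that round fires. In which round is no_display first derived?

Round 1 — rule 2, rule 4, rule 6, rule 7, derive reseat_ram, bios_posted, ship_unit, fan_spinning.
Round 2 — rule 1, derive no_display.
no_display first appears in round 2.

2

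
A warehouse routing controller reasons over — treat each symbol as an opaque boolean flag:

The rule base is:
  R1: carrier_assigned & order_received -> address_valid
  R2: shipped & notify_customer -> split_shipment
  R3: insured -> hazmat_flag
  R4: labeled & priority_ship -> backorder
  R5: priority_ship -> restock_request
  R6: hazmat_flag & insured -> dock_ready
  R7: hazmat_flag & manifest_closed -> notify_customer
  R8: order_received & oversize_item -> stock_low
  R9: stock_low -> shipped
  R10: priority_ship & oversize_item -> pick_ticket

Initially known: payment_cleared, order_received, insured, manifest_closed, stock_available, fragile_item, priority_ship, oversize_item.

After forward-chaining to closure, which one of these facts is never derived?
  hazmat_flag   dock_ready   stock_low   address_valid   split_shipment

address_valid

[1] R3 [insured -> hazmat_flag]; R5 [priority_ship -> restock_request]; R8 [order_received & oversize_item -> stock_low]; R10 [priority_ship & oversize_item -> pick_ticket]. ⇒ new: hazmat_flag, restock_request, stock_low, pick_ticket.
[2] R6 [hazmat_flag & insured -> dock_ready]; R7 [hazmat_flag & manifest_closed -> notify_customer]; R9 [stock_low -> shipped]. ⇒ new: dock_ready, notify_customer, shipped.
[3] R2 [shipped & notify_customer -> split_shipment]. ⇒ new: split_shipment.
Derived: stock_low (round 1), dock_ready (round 2), hazmat_flag (round 1), split_shipment (round 3). address_valid never appears in any round.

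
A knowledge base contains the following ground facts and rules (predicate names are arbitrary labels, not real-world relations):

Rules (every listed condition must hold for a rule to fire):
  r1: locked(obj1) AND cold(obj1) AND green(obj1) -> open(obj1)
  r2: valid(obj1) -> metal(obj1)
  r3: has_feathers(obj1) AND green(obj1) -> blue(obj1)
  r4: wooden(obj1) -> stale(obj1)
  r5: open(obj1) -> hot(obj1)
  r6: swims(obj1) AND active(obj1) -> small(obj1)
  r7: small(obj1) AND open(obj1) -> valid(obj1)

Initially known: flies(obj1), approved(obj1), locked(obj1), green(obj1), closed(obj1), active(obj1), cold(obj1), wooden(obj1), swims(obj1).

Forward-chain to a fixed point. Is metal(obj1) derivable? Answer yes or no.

yes

Round 1: r1 [locked(obj1) AND cold(obj1) AND green(obj1) -> open(obj1)]; r4 [wooden(obj1) -> stale(obj1)]; r6 [swims(obj1) AND active(obj1) -> small(obj1)]. New: open(obj1), stale(obj1), small(obj1).
Round 2: r5 [open(obj1) -> hot(obj1)]; r7 [small(obj1) AND open(obj1) -> valid(obj1)]. New: hot(obj1), valid(obj1).
Round 3: r2 [valid(obj1) -> metal(obj1)]. New: metal(obj1).
metal(obj1) appears in round 3, so it is derivable.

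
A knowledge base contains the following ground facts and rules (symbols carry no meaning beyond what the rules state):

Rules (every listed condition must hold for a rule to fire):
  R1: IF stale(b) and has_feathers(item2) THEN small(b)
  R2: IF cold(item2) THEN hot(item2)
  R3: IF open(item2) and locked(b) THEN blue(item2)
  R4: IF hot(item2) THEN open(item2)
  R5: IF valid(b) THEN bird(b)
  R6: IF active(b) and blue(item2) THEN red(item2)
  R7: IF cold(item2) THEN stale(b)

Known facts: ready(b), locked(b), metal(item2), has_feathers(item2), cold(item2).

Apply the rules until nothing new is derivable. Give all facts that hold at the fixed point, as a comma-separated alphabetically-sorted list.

Round 1 — R2, R7, derive hot(item2), stale(b).
Round 2 — R1, R4, derive small(b), open(item2).
Round 3 — R3, derive blue(item2).

blue(item2), cold(item2), has_feathers(item2), hot(item2), locked(b), metal(item2), open(item2), ready(b), small(b), stale(b)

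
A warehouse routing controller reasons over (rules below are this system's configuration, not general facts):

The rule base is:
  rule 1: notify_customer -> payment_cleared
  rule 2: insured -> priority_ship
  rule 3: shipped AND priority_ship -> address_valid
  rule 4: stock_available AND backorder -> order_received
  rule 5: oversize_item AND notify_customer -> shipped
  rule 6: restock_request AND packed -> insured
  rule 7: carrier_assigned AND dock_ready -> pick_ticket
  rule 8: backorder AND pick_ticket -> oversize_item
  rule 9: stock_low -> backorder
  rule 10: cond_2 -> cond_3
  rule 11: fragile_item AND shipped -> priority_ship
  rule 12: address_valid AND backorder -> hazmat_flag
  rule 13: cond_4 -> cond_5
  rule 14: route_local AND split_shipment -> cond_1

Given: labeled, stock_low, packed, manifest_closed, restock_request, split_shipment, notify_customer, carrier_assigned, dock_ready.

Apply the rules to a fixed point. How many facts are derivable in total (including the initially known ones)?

Round 1: rule 1 [notify_customer -> payment_cleared]; rule 6 [restock_request AND packed -> insured]; rule 7 [carrier_assigned AND dock_ready -> pick_ticket]; rule 9 [stock_low -> backorder]. Adds payment_cleared, insured, pick_ticket, backorder.
Round 2: rule 2 [insured -> priority_ship]; rule 8 [backorder AND pick_ticket -> oversize_item]. Adds priority_ship, oversize_item.
Round 3: rule 5 [oversize_item AND notify_customer -> shipped]. Adds shipped.
Round 4: rule 3 [shipped AND priority_ship -> address_valid]. Adds address_valid.
Round 5: rule 12 [address_valid AND backorder -> hazmat_flag]. Adds hazmat_flag.
Closure: {address_valid, backorder, carrier_assigned, dock_ready, hazmat_flag, insured, labeled, manifest_closed, notify_customer, oversize_item, packed, payment_cleared, pick_ticket, priority_ship, restock_request, shipped, split_shipment, stock_low} — 18 facts.

18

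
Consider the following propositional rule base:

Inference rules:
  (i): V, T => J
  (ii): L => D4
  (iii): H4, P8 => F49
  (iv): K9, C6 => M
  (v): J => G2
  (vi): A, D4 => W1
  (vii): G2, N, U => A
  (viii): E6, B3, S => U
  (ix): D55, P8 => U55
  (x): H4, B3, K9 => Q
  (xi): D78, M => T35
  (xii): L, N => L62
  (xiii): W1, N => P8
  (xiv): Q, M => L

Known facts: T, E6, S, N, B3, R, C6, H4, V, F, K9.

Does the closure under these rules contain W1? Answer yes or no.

Round 1: (i) [V, T => J]; (iv) [K9, C6 => M]; (viii) [E6, B3, S => U]; (x) [H4, B3, K9 => Q]. Adds J, M, U, Q.
Round 2: (v) [J => G2]; (xiv) [Q, M => L]. Adds G2, L.
Round 3: (ii) [L => D4]; (vii) [G2, N, U => A]; (xii) [L, N => L62]. Adds D4, A, L62.
Round 4: (vi) [A, D4 => W1]. Adds W1.
Round 5: (xiii) [W1, N => P8]. Adds P8.
Round 6: (iii) [H4, P8 => F49]. Adds F49.
W1 appears in round 4, so it is derivable.

yes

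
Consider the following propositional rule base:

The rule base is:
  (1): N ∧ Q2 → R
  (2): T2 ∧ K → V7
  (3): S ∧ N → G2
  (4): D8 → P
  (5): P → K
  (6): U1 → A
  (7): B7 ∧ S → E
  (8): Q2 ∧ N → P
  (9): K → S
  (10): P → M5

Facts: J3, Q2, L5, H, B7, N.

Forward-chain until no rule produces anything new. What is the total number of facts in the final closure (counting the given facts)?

13

Round 1: (1) [N ∧ Q2 → R]; (8) [Q2 ∧ N → P]. Adds R, P.
Round 2: (5) [P → K]; (10) [P → M5]. Adds K, M5.
Round 3: (9) [K → S]. Adds S.
Round 4: (3) [S ∧ N → G2]; (7) [B7 ∧ S → E]. Adds G2, E.
Closure: {B7, E, G2, H, J3, K, L5, M5, N, P, Q2, R, S} — 13 facts.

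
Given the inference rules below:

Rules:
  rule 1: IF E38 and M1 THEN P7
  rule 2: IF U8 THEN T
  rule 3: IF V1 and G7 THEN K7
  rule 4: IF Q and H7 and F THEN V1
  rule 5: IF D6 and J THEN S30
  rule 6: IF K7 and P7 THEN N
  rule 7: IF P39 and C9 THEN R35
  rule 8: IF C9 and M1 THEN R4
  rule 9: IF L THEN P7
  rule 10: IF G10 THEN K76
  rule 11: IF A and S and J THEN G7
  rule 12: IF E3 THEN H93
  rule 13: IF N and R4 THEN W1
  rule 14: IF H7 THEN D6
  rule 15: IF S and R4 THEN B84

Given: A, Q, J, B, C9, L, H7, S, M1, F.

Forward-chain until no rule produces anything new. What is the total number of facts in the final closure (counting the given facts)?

Round 1: rule 4 [IF Q and H7 and F THEN V1]; rule 8 [IF C9 and M1 THEN R4]; rule 9 [IF L THEN P7]; rule 11 [IF A and S and J THEN G7]; rule 14 [IF H7 THEN D6]. New: V1, R4, P7, G7, D6.
Round 2: rule 3 [IF V1 and G7 THEN K7]; rule 5 [IF D6 and J THEN S30]; rule 15 [IF S and R4 THEN B84]. New: K7, S30, B84.
Round 3: rule 6 [IF K7 and P7 THEN N]. New: N.
Round 4: rule 13 [IF N and R4 THEN W1]. New: W1.
Closure: {A, B, B84, C9, D6, F, G7, H7, J, K7, L, M1, N, P7, Q, R4, S, S30, V1, W1} — 20 facts.

20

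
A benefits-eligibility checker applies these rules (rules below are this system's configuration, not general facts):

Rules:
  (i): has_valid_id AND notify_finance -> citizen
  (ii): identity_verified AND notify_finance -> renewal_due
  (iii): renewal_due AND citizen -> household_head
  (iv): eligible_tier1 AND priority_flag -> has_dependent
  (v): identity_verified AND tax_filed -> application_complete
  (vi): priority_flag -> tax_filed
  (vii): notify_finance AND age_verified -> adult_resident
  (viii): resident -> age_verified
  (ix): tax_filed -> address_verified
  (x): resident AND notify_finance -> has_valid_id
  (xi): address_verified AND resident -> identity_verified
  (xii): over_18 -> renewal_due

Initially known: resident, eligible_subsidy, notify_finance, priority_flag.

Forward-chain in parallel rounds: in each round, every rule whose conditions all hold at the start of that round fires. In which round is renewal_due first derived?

4

Round 1: (vi) [priority_flag -> tax_filed]; (viii) [resident -> age_verified]; (x) [resident AND notify_finance -> has_valid_id]. Adds tax_filed, age_verified, has_valid_id.
Round 2: (i) [has_valid_id AND notify_finance -> citizen]; (vii) [notify_finance AND age_verified -> adult_resident]; (ix) [tax_filed -> address_verified]. Adds citizen, adult_resident, address_verified.
Round 3: (xi) [address_verified AND resident -> identity_verified]. Adds identity_verified.
Round 4: (ii) [identity_verified AND notify_finance -> renewal_due]; (v) [identity_verified AND tax_filed -> application_complete]. Adds renewal_due, application_complete.
renewal_due first appears in round 4.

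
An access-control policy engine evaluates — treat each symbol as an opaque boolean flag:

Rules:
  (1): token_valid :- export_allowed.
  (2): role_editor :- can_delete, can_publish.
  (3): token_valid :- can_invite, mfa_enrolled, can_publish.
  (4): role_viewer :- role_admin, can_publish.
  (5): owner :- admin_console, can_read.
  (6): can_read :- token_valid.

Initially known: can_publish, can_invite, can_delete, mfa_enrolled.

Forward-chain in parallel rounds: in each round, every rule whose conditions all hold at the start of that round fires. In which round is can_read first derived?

Round 1: (2) [role_editor :- can_delete, can_publish.]; (3) [token_valid :- can_invite, mfa_enrolled, can_publish.]. Adds role_editor, token_valid.
Round 2: (6) [can_read :- token_valid.]. Adds can_read.
can_read first appears in round 2.

2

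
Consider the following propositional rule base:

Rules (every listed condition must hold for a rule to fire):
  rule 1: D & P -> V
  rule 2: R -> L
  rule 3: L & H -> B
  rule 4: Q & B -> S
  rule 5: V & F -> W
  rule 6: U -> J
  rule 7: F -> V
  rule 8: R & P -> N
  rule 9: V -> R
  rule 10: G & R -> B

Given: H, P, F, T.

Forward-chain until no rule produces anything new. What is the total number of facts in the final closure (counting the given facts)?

10

[1] rule 7 [F -> V]. ⇒ new: V.
[2] rule 5 [V & F -> W]; rule 9 [V -> R]. ⇒ new: W, R.
[3] rule 2 [R -> L]; rule 8 [R & P -> N]. ⇒ new: L, N.
[4] rule 3 [L & H -> B]. ⇒ new: B.
Closure: {B, F, H, L, N, P, R, T, V, W} — 10 facts.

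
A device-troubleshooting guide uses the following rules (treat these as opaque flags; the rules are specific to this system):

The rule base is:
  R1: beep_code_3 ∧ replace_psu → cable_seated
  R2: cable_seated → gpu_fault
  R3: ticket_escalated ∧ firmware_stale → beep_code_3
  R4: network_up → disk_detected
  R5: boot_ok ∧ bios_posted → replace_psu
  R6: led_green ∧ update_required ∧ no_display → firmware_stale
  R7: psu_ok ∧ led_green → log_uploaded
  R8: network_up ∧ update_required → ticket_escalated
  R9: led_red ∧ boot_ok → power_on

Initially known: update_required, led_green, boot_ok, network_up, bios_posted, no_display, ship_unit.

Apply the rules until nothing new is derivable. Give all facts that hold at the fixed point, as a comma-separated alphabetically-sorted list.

beep_code_3, bios_posted, boot_ok, cable_seated, disk_detected, firmware_stale, gpu_fault, led_green, network_up, no_display, replace_psu, ship_unit, ticket_escalated, update_required

Round 1 fires R4, R5, R6, R8, giving disk_detected, replace_psu, firmware_stale, ticket_escalated.
Round 2 fires R3, giving beep_code_3.
Round 3 fires R1, giving cable_seated.
Round 4 fires R2, giving gpu_fault.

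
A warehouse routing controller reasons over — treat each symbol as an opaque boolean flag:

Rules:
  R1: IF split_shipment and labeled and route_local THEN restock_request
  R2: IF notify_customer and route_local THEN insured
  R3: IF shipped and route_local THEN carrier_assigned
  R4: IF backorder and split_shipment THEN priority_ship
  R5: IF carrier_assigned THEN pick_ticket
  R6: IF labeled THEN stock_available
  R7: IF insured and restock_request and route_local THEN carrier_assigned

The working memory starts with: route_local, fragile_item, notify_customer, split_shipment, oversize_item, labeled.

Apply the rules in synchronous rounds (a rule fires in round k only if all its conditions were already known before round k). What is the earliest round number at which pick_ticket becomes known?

3

Round 1: R1 [IF split_shipment and labeled and route_local THEN restock_request]; R2 [IF notify_customer and route_local THEN insured]; R6 [IF labeled THEN stock_available]. Adds restock_request, insured, stock_available.
Round 2: R7 [IF insured and restock_request and route_local THEN carrier_assigned]. Adds carrier_assigned.
Round 3: R5 [IF carrier_assigned THEN pick_ticket]. Adds pick_ticket.
pick_ticket first appears in round 3.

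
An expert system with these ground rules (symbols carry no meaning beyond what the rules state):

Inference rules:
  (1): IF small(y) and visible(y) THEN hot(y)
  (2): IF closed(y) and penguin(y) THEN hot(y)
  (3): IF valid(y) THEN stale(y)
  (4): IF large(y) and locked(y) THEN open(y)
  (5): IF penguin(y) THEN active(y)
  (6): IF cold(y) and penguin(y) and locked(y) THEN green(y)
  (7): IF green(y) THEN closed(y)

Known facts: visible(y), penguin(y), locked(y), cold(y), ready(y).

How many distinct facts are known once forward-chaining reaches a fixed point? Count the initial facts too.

9

Round 1: (5) [IF penguin(y) THEN active(y)]; (6) [IF cold(y) and penguin(y) and locked(y) THEN green(y)]. Adds active(y), green(y).
Round 2: (7) [IF green(y) THEN closed(y)]. Adds closed(y).
Round 3: (2) [IF closed(y) and penguin(y) THEN hot(y)]. Adds hot(y).
Closure: {active(y), closed(y), cold(y), green(y), hot(y), locked(y), penguin(y), ready(y), visible(y)} — 9 facts.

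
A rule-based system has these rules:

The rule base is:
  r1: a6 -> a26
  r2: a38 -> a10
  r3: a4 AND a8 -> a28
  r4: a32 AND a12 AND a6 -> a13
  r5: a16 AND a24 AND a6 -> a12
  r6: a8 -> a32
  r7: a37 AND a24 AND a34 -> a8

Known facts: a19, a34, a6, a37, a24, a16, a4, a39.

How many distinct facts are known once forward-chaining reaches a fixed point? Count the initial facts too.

14

Round 1: r1 [a6 -> a26]; r5 [a16 AND a24 AND a6 -> a12]; r7 [a37 AND a24 AND a34 -> a8]. Adds a26, a12, a8.
Round 2: r3 [a4 AND a8 -> a28]; r6 [a8 -> a32]. Adds a28, a32.
Round 3: r4 [a32 AND a12 AND a6 -> a13]. Adds a13.
Closure: {a12, a13, a16, a19, a24, a26, a28, a32, a34, a37, a39, a4, a6, a8} — 14 facts.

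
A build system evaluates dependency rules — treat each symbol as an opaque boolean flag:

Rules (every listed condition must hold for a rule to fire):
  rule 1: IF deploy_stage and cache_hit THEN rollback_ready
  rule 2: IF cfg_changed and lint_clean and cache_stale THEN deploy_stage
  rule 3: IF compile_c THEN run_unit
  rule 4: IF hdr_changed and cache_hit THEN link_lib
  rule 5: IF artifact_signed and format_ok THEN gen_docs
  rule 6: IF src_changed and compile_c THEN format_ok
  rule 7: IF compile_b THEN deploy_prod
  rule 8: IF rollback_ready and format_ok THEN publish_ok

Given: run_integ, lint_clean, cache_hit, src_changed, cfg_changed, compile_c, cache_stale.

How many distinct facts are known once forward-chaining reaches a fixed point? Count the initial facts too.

Round 1: rule 2 [IF cfg_changed and lint_clean and cache_stale THEN deploy_stage]; rule 3 [IF compile_c THEN run_unit]; rule 6 [IF src_changed and compile_c THEN format_ok]. New: deploy_stage, run_unit, format_ok.
Round 2: rule 1 [IF deploy_stage and cache_hit THEN rollback_ready]. New: rollback_ready.
Round 3: rule 8 [IF rollback_ready and format_ok THEN publish_ok]. New: publish_ok.
Closure: {cache_hit, cache_stale, cfg_changed, compile_c, deploy_stage, format_ok, lint_clean, publish_ok, rollback_ready, run_integ, run_unit, src_changed} — 12 facts.

12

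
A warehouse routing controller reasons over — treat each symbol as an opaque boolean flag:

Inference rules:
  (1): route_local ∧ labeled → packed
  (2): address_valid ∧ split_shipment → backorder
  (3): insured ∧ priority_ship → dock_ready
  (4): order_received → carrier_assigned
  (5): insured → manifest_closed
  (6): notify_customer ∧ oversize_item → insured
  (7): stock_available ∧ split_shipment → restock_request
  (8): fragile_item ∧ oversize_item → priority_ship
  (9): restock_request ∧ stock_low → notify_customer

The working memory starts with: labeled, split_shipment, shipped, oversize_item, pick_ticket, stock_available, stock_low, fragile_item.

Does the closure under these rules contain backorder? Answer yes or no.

Round 1: (7) [stock_available ∧ split_shipment → restock_request]; (8) [fragile_item ∧ oversize_item → priority_ship]. New: restock_request, priority_ship.
Round 2: (9) [restock_request ∧ stock_low → notify_customer]. New: notify_customer.
Round 3: (6) [notify_customer ∧ oversize_item → insured]. New: insured.
Round 4: (3) [insured ∧ priority_ship → dock_ready]; (5) [insured → manifest_closed]. New: dock_ready, manifest_closed.
Fixed point reached. backorder is concluded only by (2); (2) needs address_valid (never derived).

no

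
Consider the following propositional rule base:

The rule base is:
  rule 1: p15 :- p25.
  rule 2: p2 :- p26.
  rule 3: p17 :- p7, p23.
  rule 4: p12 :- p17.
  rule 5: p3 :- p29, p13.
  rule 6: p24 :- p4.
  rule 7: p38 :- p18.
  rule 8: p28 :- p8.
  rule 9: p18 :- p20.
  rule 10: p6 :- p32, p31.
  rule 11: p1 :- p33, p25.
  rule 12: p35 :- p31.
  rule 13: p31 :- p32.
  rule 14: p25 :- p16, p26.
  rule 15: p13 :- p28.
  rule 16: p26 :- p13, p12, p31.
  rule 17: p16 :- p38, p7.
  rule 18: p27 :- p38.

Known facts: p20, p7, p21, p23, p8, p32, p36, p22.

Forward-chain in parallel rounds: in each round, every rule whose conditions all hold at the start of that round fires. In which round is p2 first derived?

4

Round 1 — rule 3, rule 8, rule 9, rule 13, derive p17, p28, p18, p31.
Round 2 — rule 4, rule 7, rule 10, rule 12, rule 15, derive p12, p38, p6, p35, p13.
Round 3 — rule 16, rule 17, rule 18, derive p26, p16, p27.
Round 4 — rule 2, rule 14, derive p2, p25.
p2 first appears in round 4.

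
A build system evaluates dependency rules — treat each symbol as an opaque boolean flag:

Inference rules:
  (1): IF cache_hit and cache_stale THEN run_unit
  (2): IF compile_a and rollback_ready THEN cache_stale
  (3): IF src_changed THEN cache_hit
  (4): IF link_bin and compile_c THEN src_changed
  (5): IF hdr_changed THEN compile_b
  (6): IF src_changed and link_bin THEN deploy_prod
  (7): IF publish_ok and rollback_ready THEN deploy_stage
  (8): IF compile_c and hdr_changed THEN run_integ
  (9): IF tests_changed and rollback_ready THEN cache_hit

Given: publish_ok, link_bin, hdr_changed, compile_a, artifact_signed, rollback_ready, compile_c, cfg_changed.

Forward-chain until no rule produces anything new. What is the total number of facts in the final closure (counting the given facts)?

[1] (2) [IF compile_a and rollback_ready THEN cache_stale]; (4) [IF link_bin and compile_c THEN src_changed]; (5) [IF hdr_changed THEN compile_b]; (7) [IF publish_ok and rollback_ready THEN deploy_stage]; (8) [IF compile_c and hdr_changed THEN run_integ]. ⇒ new: cache_stale, src_changed, compile_b, deploy_stage, run_integ.
[2] (3) [IF src_changed THEN cache_hit]; (6) [IF src_changed and link_bin THEN deploy_prod]. ⇒ new: cache_hit, deploy_prod.
[3] (1) [IF cache_hit and cache_stale THEN run_unit]. ⇒ new: run_unit.
Closure: {artifact_signed, cache_hit, cache_stale, cfg_changed, compile_a, compile_b, compile_c, deploy_prod, deploy_stage, hdr_changed, link_bin, publish_ok, rollback_ready, run_integ, run_unit, src_changed} — 16 facts.

16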